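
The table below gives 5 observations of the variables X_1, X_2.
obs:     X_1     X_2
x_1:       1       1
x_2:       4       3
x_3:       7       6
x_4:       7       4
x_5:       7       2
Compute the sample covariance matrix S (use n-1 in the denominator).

Step 1 — column means:
  mean(X_1) = (1 + 4 + 7 + 7 + 7) / 5 = 26/5 = 5.2
  mean(X_2) = (1 + 3 + 6 + 4 + 2) / 5 = 16/5 = 3.2

Step 2 — sample covariance S[i,j] = (1/(n-1)) · Σ_k (x_{k,i} - mean_i) · (x_{k,j} - mean_j), with n-1 = 4.
  S[X_1,X_1] = ((-4.2)·(-4.2) + (-1.2)·(-1.2) + (1.8)·(1.8) + (1.8)·(1.8) + (1.8)·(1.8)) / 4 = 28.8/4 = 7.2
  S[X_1,X_2] = ((-4.2)·(-2.2) + (-1.2)·(-0.2) + (1.8)·(2.8) + (1.8)·(0.8) + (1.8)·(-1.2)) / 4 = 13.8/4 = 3.45
  S[X_2,X_2] = ((-2.2)·(-2.2) + (-0.2)·(-0.2) + (2.8)·(2.8) + (0.8)·(0.8) + (-1.2)·(-1.2)) / 4 = 14.8/4 = 3.7

S is symmetric (S[j,i] = S[i,j]). Assembling:

S = [[7.2, 3.45],
 [3.45, 3.7]]


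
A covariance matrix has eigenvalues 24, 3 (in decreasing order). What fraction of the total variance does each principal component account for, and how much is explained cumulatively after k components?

Step 1 — total variance = trace(Sigma) = Σ λ_i = 24 + 3 = 27.

Step 2 — fraction explained by component i = λ_i / Σ λ:
  PC1: 24/27 = 0.8889
  PC2: 3/27 = 0.1111

Step 3 — cumulative fraction after k components = (λ_1 + ... + λ_k) / Σ λ:
  k = 1: 24/27 = 0.8889
  k = 2: (24 + 3)/27 = 27/27 = 1

Summary (fraction, with percent):

explained: PC1 0.8889 (88.89%), PC2 0.1111 (11.11%);  cumulative: 0.8889, 1


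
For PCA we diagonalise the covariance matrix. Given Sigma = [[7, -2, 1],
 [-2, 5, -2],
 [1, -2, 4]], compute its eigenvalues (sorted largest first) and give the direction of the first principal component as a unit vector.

Step 1 — characteristic polynomial p(λ) = det(λI - Sigma) = λ³ - tr·λ² + c_1·λ - det, where tr = trace, c_1 = sum of the principal 2×2 minors, det = det(Sigma):
  tr = 7 + 5 + 4 = 16,
  c_1 = (7·5 - (-2)²) + (7·4 - (1)²) + (5·4 - (-2)²) = 31 + 27 + 16 = 74,
  det = 7·(5·4 - (-2)²) - (-2)·((-2)·4 - (-2)·(1)) + (1)·((-2)·(-2) - 5·(1)) = 7·(16) - (-2)·(-6) + (1)·(-1) = 99.
  So p(λ) = λ³ - 16λ² + 74λ - 99.
Step 2 — look for an integer root (rational root theorem: any rational root is an integer divisor of 99). Testing λ = 9:
  p(9) = 729 - 1296 + 666 - 99 = 0  ✓
  Dividing out (λ - 9): p(λ) = (λ - 9)(λ² - 7λ + 11).
Step 3 — remaining eigenvalues from the quadratic λ² - 7λ + 11 = 0:
  Δ = 7² - 4·11 = 49 - 44 = 5,  λ = (7 ± √5)/2 = (7 ± 2.2361)/2 ≈ 4.618 or 2.382.
  Sorted: λ_1 = 9,  λ_2 = 4.618,  λ_3 = 2.382  (check: sum = 16 = tr ✓).

Step 4 — unit eigenvector for λ_1 = 9: v spans the null space of (Sigma - λ_1 I), whose rows are
  r_1 = (-2, -2, 1),  r_2 = (-2, -4, -2),  r_3 = (1, -2, -5).
  v is orthogonal to every row, so take v ∝ r_1 × r_2 = ((-2)·(-2) - (1)·(-4), (1)·(-2) - (-2)·(-2), (-2)·(-4) - (-2)·(-2)) = (8, -6, 4).
  Rescale (divide by 2): u = (4, -3, 2).
  ||u|| = √((4)² + (-3)² + (2)²) = √(29) ≈ 5.3852,  v_1 = u/||u|| ≈ (0.7428, -0.5571, 0.3714) (||v_1|| = 1).

λ_1 = 9,  λ_2 = 4.618,  λ_3 = 2.382;  v_1 ≈ (0.7428, -0.5571, 0.3714)


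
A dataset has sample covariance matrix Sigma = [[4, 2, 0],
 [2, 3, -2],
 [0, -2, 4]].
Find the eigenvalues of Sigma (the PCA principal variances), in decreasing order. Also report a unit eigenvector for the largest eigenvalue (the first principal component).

Step 1 — characteristic polynomial p(λ) = det(λI - Sigma) = λ³ - tr·λ² + c_1·λ - det, where tr = trace, c_1 = sum of the principal 2×2 minors, det = det(Sigma):
  tr = 4 + 3 + 4 = 11,
  c_1 = (4·3 - (2)²) + (4·4 - (0)²) + (3·4 - (-2)²) = 8 + 16 + 8 = 32,
  det = 4·(3·4 - (-2)²) - (2)·((2)·4 - (-2)·(0)) + (0)·((2)·(-2) - 3·(0)) = 4·(8) - (2)·(8) + (0)·(-4) = 16.
  So p(λ) = λ³ - 11λ² + 32λ - 16.
Step 2 — look for an integer root (rational root theorem: any rational root is an integer divisor of 16). Testing λ = 4:
  p(4) = 64 - 176 + 128 - 16 = 0  ✓
  Dividing out (λ - 4): p(λ) = (λ - 4)(λ² - 7λ + 4).
Step 3 — remaining eigenvalues from the quadratic λ² - 7λ + 4 = 0:
  Δ = 7² - 4·4 = 49 - 16 = 33,  λ = (7 ± √33)/2 = (7 ± 5.7446)/2 ≈ 6.3723 or 0.6277.
  Sorted: λ_1 = 6.3723,  λ_2 = 4,  λ_3 = 0.6277  (check: sum = 11 = tr ✓).

Step 4 — unit eigenvector for λ_1 ≈ 6.3723: v spans the null space of (Sigma - λ_1 I), whose rows are
  r_1 = (-2.3723, 2, 0),  r_2 = (2, -3.3723, -2),  r_3 = (0, -2, -2.3723).
  v is orthogonal to every row, so take v ∝ r_1 × r_2 = ((2)·(-2) - (0)·(-3.3723), (0)·(2) - (-2.3723)·(-2), (-2.3723)·(-3.3723) - (2)·(2)) ≈ (-4, -4.7446, 4).
  Rescale (multiply by -1 so the first nonzero entry is positive): u = (4, 4.7446, -4).
  ||u|| = √((4)² + (4.7446)² + (-4)²) = √(54.5109) ≈ 7.3831,  v_1 = u/||u|| ≈ (0.5418, 0.6426, -0.5418) (||v_1|| = 1).

λ_1 = 6.3723,  λ_2 = 4,  λ_3 = 0.6277;  v_1 ≈ (0.5418, 0.6426, -0.5418)


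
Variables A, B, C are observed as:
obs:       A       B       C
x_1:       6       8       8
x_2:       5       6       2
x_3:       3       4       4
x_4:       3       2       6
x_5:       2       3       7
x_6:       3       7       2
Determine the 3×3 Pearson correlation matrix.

Step 1 — column means:
  mean(A) = (6 + 5 + 3 + 3 + 2 + 3) / 6 = 22/6 = 3.6667
  mean(B) = (8 + 6 + 4 + 2 + 3 + 7) / 6 = 30/6 = 5
  mean(C) = (8 + 2 + 4 + 6 + 7 + 2) / 6 = 29/6 = 4.8333

Step 2 — sample variances and covariances s[i,j] = (1/(n-1)) · Σ_k (x_{k,i} - mean_i) · (x_{k,j} - mean_j), with n-1 = 5:
  s[A,A] = ((2.3333)·(2.3333) + (1.3333)·(1.3333) + (-0.6667)·(-0.6667) + (-0.6667)·(-0.6667) + (-1.6667)·(-1.6667) + (-0.6667)·(-0.6667)) / 5 = 11.3333/5 = 2.2667
  s[A,B] = ((2.3333)·(3) + (1.3333)·(1) + (-0.6667)·(-1) + (-0.6667)·(-3) + (-1.6667)·(-2) + (-0.6667)·(2)) / 5 = 13/5 = 2.6
  s[A,C] = ((2.3333)·(3.1667) + (1.3333)·(-2.8333) + (-0.6667)·(-0.8333) + (-0.6667)·(1.1667) + (-1.6667)·(2.1667) + (-0.6667)·(-2.8333)) / 5 = 1.6667/5 = 0.3333
  s[B,B] = ((3)·(3) + (1)·(1) + (-1)·(-1) + (-3)·(-3) + (-2)·(-2) + (2)·(2)) / 5 = 28/5 = 5.6
  s[B,C] = ((3)·(3.1667) + (1)·(-2.8333) + (-1)·(-0.8333) + (-3)·(1.1667) + (-2)·(2.1667) + (2)·(-2.8333)) / 5 = -6/5 = -1.2
  s[C,C] = ((3.1667)·(3.1667) + (-2.8333)·(-2.8333) + (-0.8333)·(-0.8333) + (1.1667)·(1.1667) + (2.1667)·(2.1667) + (-2.8333)·(-2.8333)) / 5 = 32.8333/5 = 6.5667
  Sample standard deviations s_i = √(s[i,i]):
  s(A) = √(2.2667) = 1.5055
  s(B) = √(5.6) = 2.3664
  s(C) = √(6.5667) = 2.5626

Step 3 — r_{ij} = s_{ij} / (s_i · s_j):
  r[A,A] = 1 (diagonal).
  r[A,B] = 2.6 / (1.5055 · 2.3664) = 2.6 / 3.5628 = 0.7298
  r[A,C] = 0.3333 / (1.5055 · 2.5626) = 0.3333 / 3.858 = 0.0864
  r[B,B] = 1 (diagonal).
  r[B,C] = -1.2 / (2.3664 · 2.5626) = -1.2 / 6.0641 = -0.1979
  r[C,C] = 1 (diagonal).

R is symmetric with unit diagonal. Assembling:

R = [[1, 0.7298, 0.0864],
 [0.7298, 1, -0.1979],
 [0.0864, -0.1979, 1]]


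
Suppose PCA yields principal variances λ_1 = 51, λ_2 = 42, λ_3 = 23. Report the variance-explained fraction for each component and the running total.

Step 1 — total variance = trace(Sigma) = Σ λ_i = 51 + 42 + 23 = 116.

Step 2 — fraction explained by component i = λ_i / Σ λ:
  PC1: 51/116 = 0.4397
  PC2: 42/116 = 0.3621
  PC3: 23/116 = 0.1983

Step 3 — cumulative fraction after k components = (λ_1 + ... + λ_k) / Σ λ:
  k = 1: 51/116 = 0.4397
  k = 2: (51 + 42)/116 = 93/116 = 0.8017
  k = 3: (51 + 42 + 23)/116 = 116/116 = 1

Summary (fraction, with percent):

explained: PC1 0.4397 (43.97%), PC2 0.3621 (36.21%), PC3 0.1983 (19.83%);  cumulative: 0.4397, 0.8017, 1


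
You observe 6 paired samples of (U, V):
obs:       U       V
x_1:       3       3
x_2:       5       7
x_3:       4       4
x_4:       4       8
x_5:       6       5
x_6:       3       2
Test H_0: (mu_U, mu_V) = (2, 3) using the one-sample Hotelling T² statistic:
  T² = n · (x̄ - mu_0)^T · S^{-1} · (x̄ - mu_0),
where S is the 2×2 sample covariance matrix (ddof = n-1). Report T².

Step 1 — sample mean vector:
  mean(U) = (3 + 5 + 4 + 4 + 6 + 3) / 6 = 25/6 = 4.1667
  mean(V) = (3 + 7 + 4 + 8 + 5 + 2) / 6 = 29/6 = 4.8333
  x̄ = (4.1667, 4.8333),  deviation x̄ - mu_0 = (4.1667, 4.8333) - (2, 3) = (2.1667, 1.8333).

Step 2 — sample covariance matrix, S[i,j] = (1/(n-1)) · Σ_k (x_{k,i} - mean_i) · (x_{k,j} - mean_j), divisor n-1 = 5:
  S[U,U] = ((-1.1667)·(-1.1667) + (0.8333)·(0.8333) + (-0.1667)·(-0.1667) + (-0.1667)·(-0.1667) + (1.8333)·(1.8333) + (-1.1667)·(-1.1667)) / 5 = 6.8333/5 = 1.3667
  S[U,V] = ((-1.1667)·(-1.8333) + (0.8333)·(2.1667) + (-0.1667)·(-0.8333) + (-0.1667)·(3.1667) + (1.8333)·(0.1667) + (-1.1667)·(-2.8333)) / 5 = 7.1667/5 = 1.4333
  S[V,V] = ((-1.8333)·(-1.8333) + (2.1667)·(2.1667) + (-0.8333)·(-0.8333) + (3.1667)·(3.1667) + (0.1667)·(0.1667) + (-2.8333)·(-2.8333)) / 5 = 26.8333/5 = 5.3667
  S = [[1.3667, 1.4333],
 [1.4333, 5.3667]].

Step 3 — invert S. det(S) = 1.3667·5.3667 - (1.4333)² = 5.28.
  S^{-1} = (1/det) · [[d, -b], [-b, a]] = [[1.0164, -0.2715],
 [-0.2715, 0.2588]].

Step 4 — quadratic form (x̄ - mu_0)^T · S^{-1} · (x̄ - mu_0):
  S^{-1} · (x̄ - mu_0) = (1.7045, -0.1136),
  (x̄ - mu_0)^T · [...] = (2.1667)·(1.7045) + (1.8333)·(-0.1136) = 3.4848.

Step 5 — scale by n: T² = 6 · 3.4848 = 20.9091.

T² ≈ 20.9091


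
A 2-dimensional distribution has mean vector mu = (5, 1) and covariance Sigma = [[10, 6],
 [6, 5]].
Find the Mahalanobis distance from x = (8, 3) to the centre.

Step 1 — centre the observation: (x - mu) = (3, 2).

Step 2 — invert Sigma. det(Sigma) = 10·5 - (6)² = 14.
  Sigma^{-1} = (1/det) · [[d, -b], [-b, a]] = [[0.3571, -0.4286],
 [-0.4286, 0.7143]].

Step 3 — form the quadratic (x - mu)^T · Sigma^{-1} · (x - mu):
  Sigma^{-1} · (x - mu) = (0.2143, 0.1429).
  (x - mu)^T · [Sigma^{-1} · (x - mu)] = (3)·(0.2143) + (2)·(0.1429) = 0.9286.

Step 4 — take square root: d = √(0.9286) ≈ 0.9636.

d(x, mu) = √(0.9286) ≈ 0.9636


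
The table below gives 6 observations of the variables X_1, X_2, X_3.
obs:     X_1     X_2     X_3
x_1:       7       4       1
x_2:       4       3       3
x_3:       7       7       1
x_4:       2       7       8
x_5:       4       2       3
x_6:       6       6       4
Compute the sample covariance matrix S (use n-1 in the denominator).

Step 1 — column means:
  mean(X_1) = (7 + 4 + 7 + 2 + 4 + 6) / 6 = 30/6 = 5
  mean(X_2) = (4 + 3 + 7 + 7 + 2 + 6) / 6 = 29/6 = 4.8333
  mean(X_3) = (1 + 3 + 1 + 8 + 3 + 4) / 6 = 20/6 = 3.3333

Step 2 — sample covariance S[i,j] = (1/(n-1)) · Σ_k (x_{k,i} - mean_i) · (x_{k,j} - mean_j), with n-1 = 5.
  S[X_1,X_1] = ((2)·(2) + (-1)·(-1) + (2)·(2) + (-3)·(-3) + (-1)·(-1) + (1)·(1)) / 5 = 20/5 = 4
  S[X_1,X_2] = ((2)·(-0.8333) + (-1)·(-1.8333) + (2)·(2.1667) + (-3)·(2.1667) + (-1)·(-2.8333) + (1)·(1.1667)) / 5 = 2/5 = 0.4
  S[X_1,X_3] = ((2)·(-2.3333) + (-1)·(-0.3333) + (2)·(-2.3333) + (-3)·(4.6667) + (-1)·(-0.3333) + (1)·(0.6667)) / 5 = -22/5 = -4.4
  S[X_2,X_2] = ((-0.8333)·(-0.8333) + (-1.8333)·(-1.8333) + (2.1667)·(2.1667) + (2.1667)·(2.1667) + (-2.8333)·(-2.8333) + (1.1667)·(1.1667)) / 5 = 22.8333/5 = 4.5667
  S[X_2,X_3] = ((-0.8333)·(-2.3333) + (-1.8333)·(-0.3333) + (2.1667)·(-2.3333) + (2.1667)·(4.6667) + (-2.8333)·(-0.3333) + (1.1667)·(0.6667)) / 5 = 9.3333/5 = 1.8667
  S[X_3,X_3] = ((-2.3333)·(-2.3333) + (-0.3333)·(-0.3333) + (-2.3333)·(-2.3333) + (4.6667)·(4.6667) + (-0.3333)·(-0.3333) + (0.6667)·(0.6667)) / 5 = 33.3333/5 = 6.6667

S is symmetric (S[j,i] = S[i,j]). Assembling:

S = [[4, 0.4, -4.4],
 [0.4, 4.5667, 1.8667],
 [-4.4, 1.8667, 6.6667]]


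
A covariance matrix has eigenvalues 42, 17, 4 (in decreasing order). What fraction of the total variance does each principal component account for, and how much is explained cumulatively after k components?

Step 1 — total variance = trace(Sigma) = Σ λ_i = 42 + 17 + 4 = 63.

Step 2 — fraction explained by component i = λ_i / Σ λ:
  PC1: 42/63 = 0.6667
  PC2: 17/63 = 0.2698
  PC3: 4/63 = 0.0635

Step 3 — cumulative fraction after k components = (λ_1 + ... + λ_k) / Σ λ:
  k = 1: 42/63 = 0.6667
  k = 2: (42 + 17)/63 = 59/63 = 0.9365
  k = 3: (42 + 17 + 4)/63 = 63/63 = 1

Summary (fraction, with percent):

explained: PC1 0.6667 (66.67%), PC2 0.2698 (26.98%), PC3 0.0635 (6.35%);  cumulative: 0.6667, 0.9365, 1


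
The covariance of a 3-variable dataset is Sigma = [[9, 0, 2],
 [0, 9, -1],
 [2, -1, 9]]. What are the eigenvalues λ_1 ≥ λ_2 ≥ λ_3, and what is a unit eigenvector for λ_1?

Step 1 — characteristic polynomial p(λ) = det(λI - Sigma) = λ³ - tr·λ² + c_1·λ - det, where tr = trace, c_1 = sum of the principal 2×2 minors, det = det(Sigma):
  tr = 9 + 9 + 9 = 27,
  c_1 = (9·9 - (0)²) + (9·9 - (2)²) + (9·9 - (-1)²) = 81 + 77 + 80 = 238,
  det = 9·(9·9 - (-1)²) - (0)·((0)·9 - (-1)·(2)) + (2)·((0)·(-1) - 9·(2)) = 9·(80) - (0)·(2) + (2)·(-18) = 684.
  So p(λ) = λ³ - 27λ² + 238λ - 684.
Step 2 — look for an integer root (rational root theorem: any rational root is an integer divisor of 684). Testing λ = 9:
  p(9) = 729 - 2187 + 2142 - 684 = 0  ✓
  Dividing out (λ - 9): p(λ) = (λ - 9)(λ² - 18λ + 76).
Step 3 — remaining eigenvalues from the quadratic λ² - 18λ + 76 = 0:
  Δ = 18² - 4·76 = 324 - 304 = 20,  λ = (18 ± √20)/2 = (18 ± 4.4721)/2 ≈ 11.2361 or 6.7639.
  Sorted: λ_1 = 11.2361,  λ_2 = 9,  λ_3 = 6.7639  (check: sum = 27 = tr ✓).

Step 4 — unit eigenvector for λ_1 ≈ 11.2361: v spans the null space of (Sigma - λ_1 I), whose rows are
  r_1 = (-2.2361, 0, 2),  r_2 = (0, -2.2361, -1),  r_3 = (2, -1, -2.2361).
  v is orthogonal to every row, so take v ∝ r_1 × r_2 = ((0)·(-1) - (2)·(-2.2361), (2)·(0) - (-2.2361)·(-1), (-2.2361)·(-2.2361) - (0)·(0)) ≈ (4.4721, -2.2361, 5).
  Let u = (4.4721, -2.2361, 5).
  ||u|| = √((4.4721)² + (-2.2361)² + (5)²) = √(50) ≈ 7.0711,  v_1 = u/||u|| ≈ (0.6325, -0.3162, 0.7071) (||v_1|| = 1).

λ_1 = 11.2361,  λ_2 = 9,  λ_3 = 6.7639;  v_1 ≈ (0.6325, -0.3162, 0.7071)


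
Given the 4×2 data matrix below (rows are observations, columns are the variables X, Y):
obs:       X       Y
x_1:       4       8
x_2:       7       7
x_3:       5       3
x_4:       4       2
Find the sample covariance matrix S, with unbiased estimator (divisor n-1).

Step 1 — column means:
  mean(X) = (4 + 7 + 5 + 4) / 4 = 20/4 = 5
  mean(Y) = (8 + 7 + 3 + 2) / 4 = 20/4 = 5

Step 2 — sample covariance S[i,j] = (1/(n-1)) · Σ_k (x_{k,i} - mean_i) · (x_{k,j} - mean_j), with n-1 = 3.
  S[X,X] = ((-1)·(-1) + (2)·(2) + (0)·(0) + (-1)·(-1)) / 3 = 6/3 = 2
  S[X,Y] = ((-1)·(3) + (2)·(2) + (0)·(-2) + (-1)·(-3)) / 3 = 4/3 = 1.3333
  S[Y,Y] = ((3)·(3) + (2)·(2) + (-2)·(-2) + (-3)·(-3)) / 3 = 26/3 = 8.6667

S is symmetric (S[j,i] = S[i,j]). Assembling:

S = [[2, 1.3333],
 [1.3333, 8.6667]]


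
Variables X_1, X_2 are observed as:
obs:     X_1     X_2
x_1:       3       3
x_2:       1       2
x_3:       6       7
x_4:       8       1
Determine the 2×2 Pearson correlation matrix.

Step 1 — column means:
  mean(X_1) = (3 + 1 + 6 + 8) / 4 = 18/4 = 4.5
  mean(X_2) = (3 + 2 + 7 + 1) / 4 = 13/4 = 3.25

Step 2 — sample variances and covariances s[i,j] = (1/(n-1)) · Σ_k (x_{k,i} - mean_i) · (x_{k,j} - mean_j), with n-1 = 3:
  s[X_1,X_1] = ((-1.5)·(-1.5) + (-3.5)·(-3.5) + (1.5)·(1.5) + (3.5)·(3.5)) / 3 = 29/3 = 9.6667
  s[X_1,X_2] = ((-1.5)·(-0.25) + (-3.5)·(-1.25) + (1.5)·(3.75) + (3.5)·(-2.25)) / 3 = 2.5/3 = 0.8333
  s[X_2,X_2] = ((-0.25)·(-0.25) + (-1.25)·(-1.25) + (3.75)·(3.75) + (-2.25)·(-2.25)) / 3 = 20.75/3 = 6.9167
  Sample standard deviations s_i = √(s[i,i]):
  s(X_1) = √(9.6667) = 3.1091
  s(X_2) = √(6.9167) = 2.63

Step 3 — r_{ij} = s_{ij} / (s_i · s_j):
  r[X_1,X_1] = 1 (diagonal).
  r[X_1,X_2] = 0.8333 / (3.1091 · 2.63) = 0.8333 / 8.1769 = 0.1019
  r[X_2,X_2] = 1 (diagonal).

R is symmetric with unit diagonal. Assembling:

R = [[1, 0.1019],
 [0.1019, 1]]


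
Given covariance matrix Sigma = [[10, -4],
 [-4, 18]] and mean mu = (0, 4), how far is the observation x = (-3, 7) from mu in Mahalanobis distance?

Step 1 — centre the observation: (x - mu) = (-3, 3).

Step 2 — invert Sigma. det(Sigma) = 10·18 - (-4)² = 164.
  Sigma^{-1} = (1/det) · [[d, -b], [-b, a]] = [[0.1098, 0.0244],
 [0.0244, 0.061]].

Step 3 — form the quadratic (x - mu)^T · Sigma^{-1} · (x - mu):
  Sigma^{-1} · (x - mu) = (-0.2561, 0.1098).
  (x - mu)^T · [Sigma^{-1} · (x - mu)] = (-3)·(-0.2561) + (3)·(0.1098) = 1.0976.

Step 4 — take square root: d = √(1.0976) ≈ 1.0476.

d(x, mu) = √(1.0976) ≈ 1.0476


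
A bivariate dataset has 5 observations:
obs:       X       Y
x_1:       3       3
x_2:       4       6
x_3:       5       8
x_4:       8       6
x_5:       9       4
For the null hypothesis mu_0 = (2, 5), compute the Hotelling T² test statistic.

Step 1 — sample mean vector:
  mean(X) = (3 + 4 + 5 + 8 + 9) / 5 = 29/5 = 5.8
  mean(Y) = (3 + 6 + 8 + 6 + 4) / 5 = 27/5 = 5.4
  x̄ = (5.8, 5.4),  deviation x̄ - mu_0 = (5.8, 5.4) - (2, 5) = (3.8, 0.4).

Step 2 — sample covariance matrix, S[i,j] = (1/(n-1)) · Σ_k (x_{k,i} - mean_i) · (x_{k,j} - mean_j), divisor n-1 = 4:
  S[X,X] = ((-2.8)·(-2.8) + (-1.8)·(-1.8) + (-0.8)·(-0.8) + (2.2)·(2.2) + (3.2)·(3.2)) / 4 = 26.8/4 = 6.7
  S[X,Y] = ((-2.8)·(-2.4) + (-1.8)·(0.6) + (-0.8)·(2.6) + (2.2)·(0.6) + (3.2)·(-1.4)) / 4 = 0.4/4 = 0.1
  S[Y,Y] = ((-2.4)·(-2.4) + (0.6)·(0.6) + (2.6)·(2.6) + (0.6)·(0.6) + (-1.4)·(-1.4)) / 4 = 15.2/4 = 3.8
  S = [[6.7, 0.1],
 [0.1, 3.8]].

Step 3 — invert S. det(S) = 6.7·3.8 - (0.1)² = 25.45.
  S^{-1} = (1/det) · [[d, -b], [-b, a]] = [[0.1493, -0.0039],
 [-0.0039, 0.2633]].

Step 4 — quadratic form (x̄ - mu_0)^T · S^{-1} · (x̄ - mu_0):
  S^{-1} · (x̄ - mu_0) = (0.5658, 0.0904),
  (x̄ - mu_0)^T · [...] = (3.8)·(0.5658) + (0.4)·(0.0904) = 2.1862.

Step 5 — scale by n: T² = 5 · 2.1862 = 10.9312.

T² ≈ 10.9312


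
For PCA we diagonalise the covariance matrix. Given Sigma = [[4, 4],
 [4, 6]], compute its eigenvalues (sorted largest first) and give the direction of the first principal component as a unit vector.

Step 1 — characteristic polynomial of 2×2 Sigma:
  det(Sigma - λI) = λ² - trace · λ + det = 0.
  trace = 4 + 6 = 10, det = 4·6 - (4)² = 8.
Step 2 — discriminant:
  Δ = trace² - 4·det = 100 - 32 = 68.
Step 3 — eigenvalues:
  λ = (trace ± √Δ)/2 = (10 ± 8.2462)/2,
  λ_1 = 9.1231,  λ_2 = 0.8769.

Step 4 — unit eigenvector for λ_1: solve (Sigma - λ_1 I)v = 0. First row:
  (4 - 9.1231)·v_x + (4)·v_y = 0, i.e. (-5.1231)·v_x + (4)·v_y = 0,
  so v ∝ (b, λ_1 - a) = (4, 5.1231) = u.
  ||u|| = √((4)² + (5.1231)²) = √(42.2462) ≈ 6.4997,
  v_1 = u/||u|| ≈ (0.6154, 0.7882) (||v_1|| = 1).

λ_1 = 9.1231,  λ_2 = 0.8769;  v_1 ≈ (0.6154, 0.7882)


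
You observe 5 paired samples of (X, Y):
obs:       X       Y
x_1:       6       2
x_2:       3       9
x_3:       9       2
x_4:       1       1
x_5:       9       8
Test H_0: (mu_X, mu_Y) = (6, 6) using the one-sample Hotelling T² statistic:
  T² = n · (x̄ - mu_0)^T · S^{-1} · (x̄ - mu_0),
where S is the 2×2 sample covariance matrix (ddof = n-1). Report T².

Step 1 — sample mean vector:
  mean(X) = (6 + 3 + 9 + 1 + 9) / 5 = 28/5 = 5.6
  mean(Y) = (2 + 9 + 2 + 1 + 8) / 5 = 22/5 = 4.4
  x̄ = (5.6, 4.4),  deviation x̄ - mu_0 = (5.6, 4.4) - (6, 6) = (-0.4, -1.6).

Step 2 — sample covariance matrix, S[i,j] = (1/(n-1)) · Σ_k (x_{k,i} - mean_i) · (x_{k,j} - mean_j), divisor n-1 = 4:
  S[X,X] = ((0.4)·(0.4) + (-2.6)·(-2.6) + (3.4)·(3.4) + (-4.6)·(-4.6) + (3.4)·(3.4)) / 4 = 51.2/4 = 12.8
  S[X,Y] = ((0.4)·(-2.4) + (-2.6)·(4.6) + (3.4)·(-2.4) + (-4.6)·(-3.4) + (3.4)·(3.6)) / 4 = 6.8/4 = 1.7
  S[Y,Y] = ((-2.4)·(-2.4) + (4.6)·(4.6) + (-2.4)·(-2.4) + (-3.4)·(-3.4) + (3.6)·(3.6)) / 4 = 57.2/4 = 14.3
  S = [[12.8, 1.7],
 [1.7, 14.3]].

Step 3 — invert S. det(S) = 12.8·14.3 - (1.7)² = 180.15.
  S^{-1} = (1/det) · [[d, -b], [-b, a]] = [[0.0794, -0.0094],
 [-0.0094, 0.0711]].

Step 4 — quadratic form (x̄ - mu_0)^T · S^{-1} · (x̄ - mu_0):
  S^{-1} · (x̄ - mu_0) = (-0.0167, -0.1099),
  (x̄ - mu_0)^T · [...] = (-0.4)·(-0.0167) + (-1.6)·(-0.1099) = 0.1825.

Step 5 — scale by n: T² = 5 · 0.1825 = 0.9126.

T² ≈ 0.9126


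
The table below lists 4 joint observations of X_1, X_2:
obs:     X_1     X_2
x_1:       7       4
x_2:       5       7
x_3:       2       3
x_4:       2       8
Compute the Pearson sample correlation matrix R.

Step 1 — column means:
  mean(X_1) = (7 + 5 + 2 + 2) / 4 = 16/4 = 4
  mean(X_2) = (4 + 7 + 3 + 8) / 4 = 22/4 = 5.5

Step 2 — sample variances and covariances s[i,j] = (1/(n-1)) · Σ_k (x_{k,i} - mean_i) · (x_{k,j} - mean_j), with n-1 = 3:
  s[X_1,X_1] = ((3)·(3) + (1)·(1) + (-2)·(-2) + (-2)·(-2)) / 3 = 18/3 = 6
  s[X_1,X_2] = ((3)·(-1.5) + (1)·(1.5) + (-2)·(-2.5) + (-2)·(2.5)) / 3 = -3/3 = -1
  s[X_2,X_2] = ((-1.5)·(-1.5) + (1.5)·(1.5) + (-2.5)·(-2.5) + (2.5)·(2.5)) / 3 = 17/3 = 5.6667
  Sample standard deviations s_i = √(s[i,i]):
  s(X_1) = √(6) = 2.4495
  s(X_2) = √(5.6667) = 2.3805

Step 3 — r_{ij} = s_{ij} / (s_i · s_j):
  r[X_1,X_1] = 1 (diagonal).
  r[X_1,X_2] = -1 / (2.4495 · 2.3805) = -1 / 5.831 = -0.1715
  r[X_2,X_2] = 1 (diagonal).

R is symmetric with unit diagonal. Assembling:

R = [[1, -0.1715],
 [-0.1715, 1]]


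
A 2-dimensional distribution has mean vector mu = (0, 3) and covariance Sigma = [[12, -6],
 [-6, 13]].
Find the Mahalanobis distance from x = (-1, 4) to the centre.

Step 1 — centre the observation: (x - mu) = (-1, 1).

Step 2 — invert Sigma. det(Sigma) = 12·13 - (-6)² = 120.
  Sigma^{-1} = (1/det) · [[d, -b], [-b, a]] = [[0.1083, 0.05],
 [0.05, 0.1]].

Step 3 — form the quadratic (x - mu)^T · Sigma^{-1} · (x - mu):
  Sigma^{-1} · (x - mu) = (-0.0583, 0.05).
  (x - mu)^T · [Sigma^{-1} · (x - mu)] = (-1)·(-0.0583) + (1)·(0.05) = 0.1083.

Step 4 — take square root: d = √(0.1083) ≈ 0.3291.

d(x, mu) = √(0.1083) ≈ 0.3291


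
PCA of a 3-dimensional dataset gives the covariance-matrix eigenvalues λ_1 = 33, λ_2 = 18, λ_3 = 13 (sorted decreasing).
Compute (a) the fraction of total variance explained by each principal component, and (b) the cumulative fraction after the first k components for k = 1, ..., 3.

Step 1 — total variance = trace(Sigma) = Σ λ_i = 33 + 18 + 13 = 64.

Step 2 — fraction explained by component i = λ_i / Σ λ:
  PC1: 33/64 = 0.5156
  PC2: 18/64 = 0.2812
  PC3: 13/64 = 0.2031

Step 3 — cumulative fraction after k components = (λ_1 + ... + λ_k) / Σ λ:
  k = 1: 33/64 = 0.5156
  k = 2: (33 + 18)/64 = 51/64 = 0.7969
  k = 3: (33 + 18 + 13)/64 = 64/64 = 1

Summary (fraction, with percent):

explained: PC1 0.5156 (51.56%), PC2 0.2812 (28.12%), PC3 0.2031 (20.31%);  cumulative: 0.5156, 0.7969, 1


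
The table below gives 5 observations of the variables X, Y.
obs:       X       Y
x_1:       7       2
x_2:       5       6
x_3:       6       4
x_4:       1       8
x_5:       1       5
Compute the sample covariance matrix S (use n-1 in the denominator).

Step 1 — column means:
  mean(X) = (7 + 5 + 6 + 1 + 1) / 5 = 20/5 = 4
  mean(Y) = (2 + 6 + 4 + 8 + 5) / 5 = 25/5 = 5

Step 2 — sample covariance S[i,j] = (1/(n-1)) · Σ_k (x_{k,i} - mean_i) · (x_{k,j} - mean_j), with n-1 = 4.
  S[X,X] = ((3)·(3) + (1)·(1) + (2)·(2) + (-3)·(-3) + (-3)·(-3)) / 4 = 32/4 = 8
  S[X,Y] = ((3)·(-3) + (1)·(1) + (2)·(-1) + (-3)·(3) + (-3)·(0)) / 4 = -19/4 = -4.75
  S[Y,Y] = ((-3)·(-3) + (1)·(1) + (-1)·(-1) + (3)·(3) + (0)·(0)) / 4 = 20/4 = 5

S is symmetric (S[j,i] = S[i,j]). Assembling:

S = [[8, -4.75],
 [-4.75, 5]]


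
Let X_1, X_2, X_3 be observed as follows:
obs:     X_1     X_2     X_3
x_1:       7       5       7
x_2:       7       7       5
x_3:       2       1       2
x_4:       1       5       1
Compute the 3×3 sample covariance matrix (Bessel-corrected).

Step 1 — column means:
  mean(X_1) = (7 + 7 + 2 + 1) / 4 = 17/4 = 4.25
  mean(X_2) = (5 + 7 + 1 + 5) / 4 = 18/4 = 4.5
  mean(X_3) = (7 + 5 + 2 + 1) / 4 = 15/4 = 3.75

Step 2 — sample covariance S[i,j] = (1/(n-1)) · Σ_k (x_{k,i} - mean_i) · (x_{k,j} - mean_j), with n-1 = 3.
  S[X_1,X_1] = ((2.75)·(2.75) + (2.75)·(2.75) + (-2.25)·(-2.25) + (-3.25)·(-3.25)) / 3 = 30.75/3 = 10.25
  S[X_1,X_2] = ((2.75)·(0.5) + (2.75)·(2.5) + (-2.25)·(-3.5) + (-3.25)·(0.5)) / 3 = 14.5/3 = 4.8333
  S[X_1,X_3] = ((2.75)·(3.25) + (2.75)·(1.25) + (-2.25)·(-1.75) + (-3.25)·(-2.75)) / 3 = 25.25/3 = 8.4167
  S[X_2,X_2] = ((0.5)·(0.5) + (2.5)·(2.5) + (-3.5)·(-3.5) + (0.5)·(0.5)) / 3 = 19/3 = 6.3333
  S[X_2,X_3] = ((0.5)·(3.25) + (2.5)·(1.25) + (-3.5)·(-1.75) + (0.5)·(-2.75)) / 3 = 9.5/3 = 3.1667
  S[X_3,X_3] = ((3.25)·(3.25) + (1.25)·(1.25) + (-1.75)·(-1.75) + (-2.75)·(-2.75)) / 3 = 22.75/3 = 7.5833

S is symmetric (S[j,i] = S[i,j]). Assembling:

S = [[10.25, 4.8333, 8.4167],
 [4.8333, 6.3333, 3.1667],
 [8.4167, 3.1667, 7.5833]]


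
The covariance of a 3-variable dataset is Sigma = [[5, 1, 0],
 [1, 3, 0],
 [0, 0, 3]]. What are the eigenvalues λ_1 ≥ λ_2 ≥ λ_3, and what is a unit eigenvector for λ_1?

Step 1 — characteristic polynomial p(λ) = det(λI - Sigma) = λ³ - tr·λ² + c_1·λ - det, where tr = trace, c_1 = sum of the principal 2×2 minors, det = det(Sigma):
  tr = 5 + 3 + 3 = 11,
  c_1 = (5·3 - (1)²) + (5·3 - (0)²) + (3·3 - (0)²) = 14 + 15 + 9 = 38,
  det = 5·(3·3 - (0)²) - (1)·((1)·3 - (0)·(0)) + (0)·((1)·(0) - 3·(0)) = 5·(9) - (1)·(3) + (0)·(0) = 42.
  So p(λ) = λ³ - 11λ² + 38λ - 42.
Step 2 — look for an integer root (rational root theorem: any rational root is an integer divisor of 42). Testing λ = 3:
  p(3) = 27 - 99 + 114 - 42 = 0  ✓
  Dividing out (λ - 3): p(λ) = (λ - 3)(λ² - 8λ + 14).
Step 3 — remaining eigenvalues from the quadratic λ² - 8λ + 14 = 0:
  Δ = 8² - 4·14 = 64 - 56 = 8,  λ = (8 ± √8)/2 = (8 ± 2.8284)/2 ≈ 5.4142 or 2.5858.
  Sorted: λ_1 = 5.4142,  λ_2 = 3,  λ_3 = 2.5858  (check: sum = 11 = tr ✓).

Step 4 — unit eigenvector for λ_1 ≈ 5.4142: v spans the null space of (Sigma - λ_1 I), whose rows are
  r_1 = (-0.4142, 1, 0),  r_2 = (1, -2.4142, 0),  r_3 = (0, 0, -2.4142).
  v is orthogonal to every row, so take v ∝ r_1 × r_3 = ((1)·(-2.4142) - (0)·(0), (0)·(0) - (-0.4142)·(-2.4142), (-0.4142)·(0) - (1)·(0)) ≈ (-2.4142, -1, 0).
  Rescale (multiply by -1 so the first nonzero entry is positive): u = (2.4142, 1, 0).
  ||u|| = √((2.4142)² + (1)² + (0)²) = √(6.8284) ≈ 2.6131,  v_1 = u/||u|| ≈ (0.9239, 0.3827, 0) (||v_1|| = 1).

λ_1 = 5.4142,  λ_2 = 3,  λ_3 = 2.5858;  v_1 ≈ (0.9239, 0.3827, 0)


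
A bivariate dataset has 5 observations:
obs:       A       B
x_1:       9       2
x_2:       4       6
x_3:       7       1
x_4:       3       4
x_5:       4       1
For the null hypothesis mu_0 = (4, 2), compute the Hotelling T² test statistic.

Step 1 — sample mean vector:
  mean(A) = (9 + 4 + 7 + 3 + 4) / 5 = 27/5 = 5.4
  mean(B) = (2 + 6 + 1 + 4 + 1) / 5 = 14/5 = 2.8
  x̄ = (5.4, 2.8),  deviation x̄ - mu_0 = (5.4, 2.8) - (4, 2) = (1.4, 0.8).

Step 2 — sample covariance matrix, S[i,j] = (1/(n-1)) · Σ_k (x_{k,i} - mean_i) · (x_{k,j} - mean_j), divisor n-1 = 4:
  S[A,A] = ((3.6)·(3.6) + (-1.4)·(-1.4) + (1.6)·(1.6) + (-2.4)·(-2.4) + (-1.4)·(-1.4)) / 4 = 25.2/4 = 6.3
  S[A,B] = ((3.6)·(-0.8) + (-1.4)·(3.2) + (1.6)·(-1.8) + (-2.4)·(1.2) + (-1.4)·(-1.8)) / 4 = -10.6/4 = -2.65
  S[B,B] = ((-0.8)·(-0.8) + (3.2)·(3.2) + (-1.8)·(-1.8) + (1.2)·(1.2) + (-1.8)·(-1.8)) / 4 = 18.8/4 = 4.7
  S = [[6.3, -2.65],
 [-2.65, 4.7]].

Step 3 — invert S. det(S) = 6.3·4.7 - (-2.65)² = 22.5875.
  S^{-1} = (1/det) · [[d, -b], [-b, a]] = [[0.2081, 0.1173],
 [0.1173, 0.2789]].

Step 4 — quadratic form (x̄ - mu_0)^T · S^{-1} · (x̄ - mu_0):
  S^{-1} · (x̄ - mu_0) = (0.3852, 0.3874),
  (x̄ - mu_0)^T · [...] = (1.4)·(0.3852) + (0.8)·(0.3874) = 0.8491.

Step 5 — scale by n: T² = 5 · 0.8491 = 4.2457.

T² ≈ 4.2457


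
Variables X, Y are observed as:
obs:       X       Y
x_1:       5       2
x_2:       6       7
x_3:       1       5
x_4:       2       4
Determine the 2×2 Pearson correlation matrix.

Step 1 — column means:
  mean(X) = (5 + 6 + 1 + 2) / 4 = 14/4 = 3.5
  mean(Y) = (2 + 7 + 5 + 4) / 4 = 18/4 = 4.5

Step 2 — sample variances and covariances s[i,j] = (1/(n-1)) · Σ_k (x_{k,i} - mean_i) · (x_{k,j} - mean_j), with n-1 = 3:
  s[X,X] = ((1.5)·(1.5) + (2.5)·(2.5) + (-2.5)·(-2.5) + (-1.5)·(-1.5)) / 3 = 17/3 = 5.6667
  s[X,Y] = ((1.5)·(-2.5) + (2.5)·(2.5) + (-2.5)·(0.5) + (-1.5)·(-0.5)) / 3 = 2/3 = 0.6667
  s[Y,Y] = ((-2.5)·(-2.5) + (2.5)·(2.5) + (0.5)·(0.5) + (-0.5)·(-0.5)) / 3 = 13/3 = 4.3333
  Sample standard deviations s_i = √(s[i,i]):
  s(X) = √(5.6667) = 2.3805
  s(Y) = √(4.3333) = 2.0817

Step 3 — r_{ij} = s_{ij} / (s_i · s_j):
  r[X,X] = 1 (diagonal).
  r[X,Y] = 0.6667 / (2.3805 · 2.0817) = 0.6667 / 4.9554 = 0.1345
  r[Y,Y] = 1 (diagonal).

R is symmetric with unit diagonal. Assembling:

R = [[1, 0.1345],
 [0.1345, 1]]


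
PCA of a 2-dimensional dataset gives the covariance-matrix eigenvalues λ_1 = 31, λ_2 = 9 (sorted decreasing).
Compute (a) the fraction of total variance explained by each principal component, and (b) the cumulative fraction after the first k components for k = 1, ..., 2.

Step 1 — total variance = trace(Sigma) = Σ λ_i = 31 + 9 = 40.

Step 2 — fraction explained by component i = λ_i / Σ λ:
  PC1: 31/40 = 0.775
  PC2: 9/40 = 0.225

Step 3 — cumulative fraction after k components = (λ_1 + ... + λ_k) / Σ λ:
  k = 1: 31/40 = 0.775
  k = 2: (31 + 9)/40 = 40/40 = 1

Summary (fraction, with percent):

explained: PC1 0.775 (77.5%), PC2 0.225 (22.5%);  cumulative: 0.775, 1


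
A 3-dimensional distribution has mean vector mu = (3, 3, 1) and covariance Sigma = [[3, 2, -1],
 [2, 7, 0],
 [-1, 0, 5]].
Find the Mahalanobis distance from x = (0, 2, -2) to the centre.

Step 1 — centre the observation: (x - mu) = (-3, -1, -3).

Step 2 — invert Sigma (cofactor / det for 3×3, or solve directly):
  Sigma^{-1} = [[0.4487, -0.1282, 0.0897],
 [-0.1282, 0.1795, -0.0256],
 [0.0897, -0.0256, 0.2179]].

Step 3 — form the quadratic (x - mu)^T · Sigma^{-1} · (x - mu):
  Sigma^{-1} · (x - mu) = (-1.4872, 0.2821, -0.8974).
  (x - mu)^T · [Sigma^{-1} · (x - mu)] = (-3)·(-1.4872) + (-1)·(0.2821) + (-3)·(-0.8974) = 6.8718.

Step 4 — take square root: d = √(6.8718) ≈ 2.6214.

d(x, mu) = √(6.8718) ≈ 2.6214


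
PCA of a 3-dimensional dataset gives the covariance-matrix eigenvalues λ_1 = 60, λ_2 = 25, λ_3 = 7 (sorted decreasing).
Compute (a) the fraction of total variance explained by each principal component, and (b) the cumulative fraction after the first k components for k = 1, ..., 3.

Step 1 — total variance = trace(Sigma) = Σ λ_i = 60 + 25 + 7 = 92.

Step 2 — fraction explained by component i = λ_i / Σ λ:
  PC1: 60/92 = 0.6522
  PC2: 25/92 = 0.2717
  PC3: 7/92 = 0.0761

Step 3 — cumulative fraction after k components = (λ_1 + ... + λ_k) / Σ λ:
  k = 1: 60/92 = 0.6522
  k = 2: (60 + 25)/92 = 85/92 = 0.9239
  k = 3: (60 + 25 + 7)/92 = 92/92 = 1

Summary (fraction, with percent):

explained: PC1 0.6522 (65.22%), PC2 0.2717 (27.17%), PC3 0.0761 (7.61%);  cumulative: 0.6522, 0.9239, 1


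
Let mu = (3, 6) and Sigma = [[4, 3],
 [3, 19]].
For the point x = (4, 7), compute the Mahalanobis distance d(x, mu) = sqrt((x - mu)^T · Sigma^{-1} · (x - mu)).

Step 1 — centre the observation: (x - mu) = (1, 1).

Step 2 — invert Sigma. det(Sigma) = 4·19 - (3)² = 67.
  Sigma^{-1} = (1/det) · [[d, -b], [-b, a]] = [[0.2836, -0.0448],
 [-0.0448, 0.0597]].

Step 3 — form the quadratic (x - mu)^T · Sigma^{-1} · (x - mu):
  Sigma^{-1} · (x - mu) = (0.2388, 0.0149).
  (x - mu)^T · [Sigma^{-1} · (x - mu)] = (1)·(0.2388) + (1)·(0.0149) = 0.2537.

Step 4 — take square root: d = √(0.2537) ≈ 0.5037.

d(x, mu) = √(0.2537) ≈ 0.5037


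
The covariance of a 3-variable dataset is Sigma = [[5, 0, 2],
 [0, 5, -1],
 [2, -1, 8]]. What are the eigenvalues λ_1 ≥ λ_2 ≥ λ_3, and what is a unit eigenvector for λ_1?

Step 1 — characteristic polynomial p(λ) = det(λI - Sigma) = λ³ - tr·λ² + c_1·λ - det, where tr = trace, c_1 = sum of the principal 2×2 minors, det = det(Sigma):
  tr = 5 + 5 + 8 = 18,
  c_1 = (5·5 - (0)²) + (5·8 - (2)²) + (5·8 - (-1)²) = 25 + 36 + 39 = 100,
  det = 5·(5·8 - (-1)²) - (0)·((0)·8 - (-1)·(2)) + (2)·((0)·(-1) - 5·(2)) = 5·(39) - (0)·(2) + (2)·(-10) = 175.
  So p(λ) = λ³ - 18λ² + 100λ - 175.
Step 2 — look for an integer root (rational root theorem: any rational root is an integer divisor of 175). Testing λ = 5:
  p(5) = 125 - 450 + 500 - 175 = 0  ✓
  Dividing out (λ - 5): p(λ) = (λ - 5)(λ² - 13λ + 35).
Step 3 — remaining eigenvalues from the quadratic λ² - 13λ + 35 = 0:
  Δ = 13² - 4·35 = 169 - 140 = 29,  λ = (13 ± √29)/2 = (13 ± 5.3852)/2 ≈ 9.1926 or 3.8074.
  Sorted: λ_1 = 9.1926,  λ_2 = 5,  λ_3 = 3.8074  (check: sum = 18 = tr ✓).

Step 4 — unit eigenvector for λ_1 ≈ 9.1926: v spans the null space of (Sigma - λ_1 I), whose rows are
  r_1 = (-4.1926, 0, 2),  r_2 = (0, -4.1926, -1),  r_3 = (2, -1, -1.1926).
  v is orthogonal to every row, so take v ∝ r_1 × r_2 = ((0)·(-1) - (2)·(-4.1926), (2)·(0) - (-4.1926)·(-1), (-4.1926)·(-4.1926) - (0)·(0)) ≈ (8.3852, -4.1926, 17.5777).
  Let u = (8.3852, -4.1926, 17.5777).
  ||u|| = √((8.3852)² + (-4.1926)² + (17.5777)²) = √(396.8659) ≈ 19.9215,  v_1 = u/||u|| ≈ (0.4209, -0.2105, 0.8824) (||v_1|| = 1).

λ_1 = 9.1926,  λ_2 = 5,  λ_3 = 3.8074;  v_1 ≈ (0.4209, -0.2105, 0.8824)


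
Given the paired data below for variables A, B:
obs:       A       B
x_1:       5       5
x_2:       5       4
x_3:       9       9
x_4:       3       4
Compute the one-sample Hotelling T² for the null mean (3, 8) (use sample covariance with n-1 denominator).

Step 1 — sample mean vector:
  mean(A) = (5 + 5 + 9 + 3) / 4 = 22/4 = 5.5
  mean(B) = (5 + 4 + 9 + 4) / 4 = 22/4 = 5.5
  x̄ = (5.5, 5.5),  deviation x̄ - mu_0 = (5.5, 5.5) - (3, 8) = (2.5, -2.5).

Step 2 — sample covariance matrix, S[i,j] = (1/(n-1)) · Σ_k (x_{k,i} - mean_i) · (x_{k,j} - mean_j), divisor n-1 = 3:
  S[A,A] = ((-0.5)·(-0.5) + (-0.5)·(-0.5) + (3.5)·(3.5) + (-2.5)·(-2.5)) / 3 = 19/3 = 6.3333
  S[A,B] = ((-0.5)·(-0.5) + (-0.5)·(-1.5) + (3.5)·(3.5) + (-2.5)·(-1.5)) / 3 = 17/3 = 5.6667
  S[B,B] = ((-0.5)·(-0.5) + (-1.5)·(-1.5) + (3.5)·(3.5) + (-1.5)·(-1.5)) / 3 = 17/3 = 5.6667
  S = [[6.3333, 5.6667],
 [5.6667, 5.6667]].

Step 3 — invert S. det(S) = 6.3333·5.6667 - (5.6667)² = 3.7778.
  S^{-1} = (1/det) · [[d, -b], [-b, a]] = [[1.5, -1.5],
 [-1.5, 1.6765]].

Step 4 — quadratic form (x̄ - mu_0)^T · S^{-1} · (x̄ - mu_0):
  S^{-1} · (x̄ - mu_0) = (7.5, -7.9412),
  (x̄ - mu_0)^T · [...] = (2.5)·(7.5) + (-2.5)·(-7.9412) = 38.6029.

Step 5 — scale by n: T² = 4 · 38.6029 = 154.4118.

T² ≈ 154.4118


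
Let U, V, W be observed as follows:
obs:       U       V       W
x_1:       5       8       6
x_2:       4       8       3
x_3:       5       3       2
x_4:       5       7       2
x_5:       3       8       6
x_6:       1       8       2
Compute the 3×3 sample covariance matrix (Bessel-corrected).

Step 1 — column means:
  mean(U) = (5 + 4 + 5 + 5 + 3 + 1) / 6 = 23/6 = 3.8333
  mean(V) = (8 + 8 + 3 + 7 + 8 + 8) / 6 = 42/6 = 7
  mean(W) = (6 + 3 + 2 + 2 + 6 + 2) / 6 = 21/6 = 3.5

Step 2 — sample covariance S[i,j] = (1/(n-1)) · Σ_k (x_{k,i} - mean_i) · (x_{k,j} - mean_j), with n-1 = 5.
  S[U,U] = ((1.1667)·(1.1667) + (0.1667)·(0.1667) + (1.1667)·(1.1667) + (1.1667)·(1.1667) + (-0.8333)·(-0.8333) + (-2.8333)·(-2.8333)) / 5 = 12.8333/5 = 2.5667
  S[U,V] = ((1.1667)·(1) + (0.1667)·(1) + (1.1667)·(-4) + (1.1667)·(0) + (-0.8333)·(1) + (-2.8333)·(1)) / 5 = -7/5 = -1.4
  S[U,W] = ((1.1667)·(2.5) + (0.1667)·(-0.5) + (1.1667)·(-1.5) + (1.1667)·(-1.5) + (-0.8333)·(2.5) + (-2.8333)·(-1.5)) / 5 = 1.5/5 = 0.3
  S[V,V] = ((1)·(1) + (1)·(1) + (-4)·(-4) + (0)·(0) + (1)·(1) + (1)·(1)) / 5 = 20/5 = 4
  S[V,W] = ((1)·(2.5) + (1)·(-0.5) + (-4)·(-1.5) + (0)·(-1.5) + (1)·(2.5) + (1)·(-1.5)) / 5 = 9/5 = 1.8
  S[W,W] = ((2.5)·(2.5) + (-0.5)·(-0.5) + (-1.5)·(-1.5) + (-1.5)·(-1.5) + (2.5)·(2.5) + (-1.5)·(-1.5)) / 5 = 19.5/5 = 3.9

S is symmetric (S[j,i] = S[i,j]). Assembling:

S = [[2.5667, -1.4, 0.3],
 [-1.4, 4, 1.8],
 [0.3, 1.8, 3.9]]


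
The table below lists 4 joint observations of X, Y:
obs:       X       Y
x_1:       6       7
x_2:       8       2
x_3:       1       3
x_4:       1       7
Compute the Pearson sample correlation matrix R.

Step 1 — column means:
  mean(X) = (6 + 8 + 1 + 1) / 4 = 16/4 = 4
  mean(Y) = (7 + 2 + 3 + 7) / 4 = 19/4 = 4.75

Step 2 — sample variances and covariances s[i,j] = (1/(n-1)) · Σ_k (x_{k,i} - mean_i) · (x_{k,j} - mean_j), with n-1 = 3:
  s[X,X] = ((2)·(2) + (4)·(4) + (-3)·(-3) + (-3)·(-3)) / 3 = 38/3 = 12.6667
  s[X,Y] = ((2)·(2.25) + (4)·(-2.75) + (-3)·(-1.75) + (-3)·(2.25)) / 3 = -8/3 = -2.6667
  s[Y,Y] = ((2.25)·(2.25) + (-2.75)·(-2.75) + (-1.75)·(-1.75) + (2.25)·(2.25)) / 3 = 20.75/3 = 6.9167
  Sample standard deviations s_i = √(s[i,i]):
  s(X) = √(12.6667) = 3.559
  s(Y) = √(6.9167) = 2.63

Step 3 — r_{ij} = s_{ij} / (s_i · s_j):
  r[X,X] = 1 (diagonal).
  r[X,Y] = -2.6667 / (3.559 · 2.63) = -2.6667 / 9.3601 = -0.2849
  r[Y,Y] = 1 (diagonal).

R is symmetric with unit diagonal. Assembling:

R = [[1, -0.2849],
 [-0.2849, 1]]


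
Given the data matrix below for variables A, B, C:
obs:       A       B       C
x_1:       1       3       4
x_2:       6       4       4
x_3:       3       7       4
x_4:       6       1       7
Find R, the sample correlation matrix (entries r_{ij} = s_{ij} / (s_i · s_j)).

Step 1 — column means:
  mean(A) = (1 + 6 + 3 + 6) / 4 = 16/4 = 4
  mean(B) = (3 + 4 + 7 + 1) / 4 = 15/4 = 3.75
  mean(C) = (4 + 4 + 4 + 7) / 4 = 19/4 = 4.75

Step 2 — sample variances and covariances s[i,j] = (1/(n-1)) · Σ_k (x_{k,i} - mean_i) · (x_{k,j} - mean_j), with n-1 = 3:
  s[A,A] = ((-3)·(-3) + (2)·(2) + (-1)·(-1) + (2)·(2)) / 3 = 18/3 = 6
  s[A,B] = ((-3)·(-0.75) + (2)·(0.25) + (-1)·(3.25) + (2)·(-2.75)) / 3 = -6/3 = -2
  s[A,C] = ((-3)·(-0.75) + (2)·(-0.75) + (-1)·(-0.75) + (2)·(2.25)) / 3 = 6/3 = 2
  s[B,B] = ((-0.75)·(-0.75) + (0.25)·(0.25) + (3.25)·(3.25) + (-2.75)·(-2.75)) / 3 = 18.75/3 = 6.25
  s[B,C] = ((-0.75)·(-0.75) + (0.25)·(-0.75) + (3.25)·(-0.75) + (-2.75)·(2.25)) / 3 = -8.25/3 = -2.75
  s[C,C] = ((-0.75)·(-0.75) + (-0.75)·(-0.75) + (-0.75)·(-0.75) + (2.25)·(2.25)) / 3 = 6.75/3 = 2.25
  Sample standard deviations s_i = √(s[i,i]):
  s(A) = √(6) = 2.4495
  s(B) = √(6.25) = 2.5
  s(C) = √(2.25) = 1.5

Step 3 — r_{ij} = s_{ij} / (s_i · s_j):
  r[A,A] = 1 (diagonal).
  r[A,B] = -2 / (2.4495 · 2.5) = -2 / 6.1237 = -0.3266
  r[A,C] = 2 / (2.4495 · 1.5) = 2 / 3.6742 = 0.5443
  r[B,B] = 1 (diagonal).
  r[B,C] = -2.75 / (2.5 · 1.5) = -2.75 / 3.75 = -0.7333
  r[C,C] = 1 (diagonal).

R is symmetric with unit diagonal. Assembling:

R = [[1, -0.3266, 0.5443],
 [-0.3266, 1, -0.7333],
 [0.5443, -0.7333, 1]]


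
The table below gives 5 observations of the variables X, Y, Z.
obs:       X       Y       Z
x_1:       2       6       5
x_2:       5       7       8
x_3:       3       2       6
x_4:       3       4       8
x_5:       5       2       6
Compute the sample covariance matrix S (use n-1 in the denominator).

Step 1 — column means:
  mean(X) = (2 + 5 + 3 + 3 + 5) / 5 = 18/5 = 3.6
  mean(Y) = (6 + 7 + 2 + 4 + 2) / 5 = 21/5 = 4.2
  mean(Z) = (5 + 8 + 6 + 8 + 6) / 5 = 33/5 = 6.6

Step 2 — sample covariance S[i,j] = (1/(n-1)) · Σ_k (x_{k,i} - mean_i) · (x_{k,j} - mean_j), with n-1 = 4.
  S[X,X] = ((-1.6)·(-1.6) + (1.4)·(1.4) + (-0.6)·(-0.6) + (-0.6)·(-0.6) + (1.4)·(1.4)) / 4 = 7.2/4 = 1.8
  S[X,Y] = ((-1.6)·(1.8) + (1.4)·(2.8) + (-0.6)·(-2.2) + (-0.6)·(-0.2) + (1.4)·(-2.2)) / 4 = -0.6/4 = -0.15
  S[X,Z] = ((-1.6)·(-1.6) + (1.4)·(1.4) + (-0.6)·(-0.6) + (-0.6)·(1.4) + (1.4)·(-0.6)) / 4 = 3.2/4 = 0.8
  S[Y,Y] = ((1.8)·(1.8) + (2.8)·(2.8) + (-2.2)·(-2.2) + (-0.2)·(-0.2) + (-2.2)·(-2.2)) / 4 = 20.8/4 = 5.2
  S[Y,Z] = ((1.8)·(-1.6) + (2.8)·(1.4) + (-2.2)·(-0.6) + (-0.2)·(1.4) + (-2.2)·(-0.6)) / 4 = 3.4/4 = 0.85
  S[Z,Z] = ((-1.6)·(-1.6) + (1.4)·(1.4) + (-0.6)·(-0.6) + (1.4)·(1.4) + (-0.6)·(-0.6)) / 4 = 7.2/4 = 1.8

S is symmetric (S[j,i] = S[i,j]). Assembling:

S = [[1.8, -0.15, 0.8],
 [-0.15, 5.2, 0.85],
 [0.8, 0.85, 1.8]]
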